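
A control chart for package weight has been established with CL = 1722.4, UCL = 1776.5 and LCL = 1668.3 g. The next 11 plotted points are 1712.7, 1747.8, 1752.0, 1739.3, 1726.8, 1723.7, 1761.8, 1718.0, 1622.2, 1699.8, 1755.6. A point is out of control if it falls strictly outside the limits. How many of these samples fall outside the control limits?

Compare each point to [1668.3, 1776.5]: sample 9 = 1622.2 < LCL.

1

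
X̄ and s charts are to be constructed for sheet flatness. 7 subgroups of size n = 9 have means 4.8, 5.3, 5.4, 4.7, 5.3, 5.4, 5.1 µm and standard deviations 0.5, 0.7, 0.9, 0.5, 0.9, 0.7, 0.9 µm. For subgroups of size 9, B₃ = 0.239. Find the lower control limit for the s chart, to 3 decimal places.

0.174

s̄ = (0.5 + 0.7 + 0.9 + 0.5 + 0.9 + 0.7 + 0.9) / 7 = 0.7286
LCL_s = B₃·s̄ = 0.239 × 0.7286 = 0.1741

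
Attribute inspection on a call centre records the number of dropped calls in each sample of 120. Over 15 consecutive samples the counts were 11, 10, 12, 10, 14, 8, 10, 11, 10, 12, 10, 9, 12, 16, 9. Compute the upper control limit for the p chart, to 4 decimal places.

p̄ = Σdᵢ / (k·n) = 164 / (15 × 120) = 0.09111
UCL = p̄ + 3·√(p̄(1−p̄)/n) = 0.09111 + 3 × √(0.09111×0.90889/120) = 0.09111 + 3 × 0.02627 = 0.16992

0.1699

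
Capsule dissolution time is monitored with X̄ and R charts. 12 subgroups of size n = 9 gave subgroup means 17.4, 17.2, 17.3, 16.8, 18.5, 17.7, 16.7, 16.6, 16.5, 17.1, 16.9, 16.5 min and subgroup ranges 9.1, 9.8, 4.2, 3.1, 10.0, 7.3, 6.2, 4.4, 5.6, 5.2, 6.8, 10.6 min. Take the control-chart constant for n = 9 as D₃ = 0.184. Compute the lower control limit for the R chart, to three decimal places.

1.262

R̄ = (9.1 + 9.8 + 4.2 + 3.1 + 10.0 + 7.3 + 6.2 + 4.4 + 5.6 + 5.2 + 6.8 + 10.6) / 12 = 82.3000 / 12 = 6.8583
LCL_R = D₃·R̄ = 0.184 × 6.8583 = 1.2619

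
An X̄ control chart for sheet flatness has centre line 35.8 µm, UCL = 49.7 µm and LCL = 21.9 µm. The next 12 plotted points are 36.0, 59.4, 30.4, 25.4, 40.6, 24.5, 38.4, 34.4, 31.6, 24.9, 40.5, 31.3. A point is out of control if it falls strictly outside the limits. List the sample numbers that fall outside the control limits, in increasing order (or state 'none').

Compare each point to [21.9, 49.7]: sample 2 = 59.4 > UCL.

2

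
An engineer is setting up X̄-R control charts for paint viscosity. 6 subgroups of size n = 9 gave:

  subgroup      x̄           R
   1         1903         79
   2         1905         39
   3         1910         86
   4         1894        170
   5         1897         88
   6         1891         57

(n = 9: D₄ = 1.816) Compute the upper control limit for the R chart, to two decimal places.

R̄ = (79 + 39 + 86 + 170 + 88 + 57) / 6 = 519.0000 / 6 = 86.5000
UCL_R = D₄·R̄ = 1.816 × 86.5000 = 157.0840

157.08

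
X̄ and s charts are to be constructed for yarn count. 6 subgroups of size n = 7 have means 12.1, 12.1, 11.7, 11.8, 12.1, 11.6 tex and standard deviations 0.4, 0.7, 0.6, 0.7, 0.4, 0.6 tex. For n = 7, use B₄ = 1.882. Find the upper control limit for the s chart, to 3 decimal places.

s̄ = (0.4 + 0.7 + 0.6 + 0.7 + 0.4 + 0.6) / 6 = 0.5667
UCL_s = B₄·s̄ = 1.882 × 0.5667 = 1.0665

1.066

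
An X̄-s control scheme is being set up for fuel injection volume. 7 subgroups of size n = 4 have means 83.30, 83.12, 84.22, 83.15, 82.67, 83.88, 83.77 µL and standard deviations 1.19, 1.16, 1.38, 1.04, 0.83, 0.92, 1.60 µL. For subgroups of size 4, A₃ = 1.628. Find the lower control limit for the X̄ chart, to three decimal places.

81.556

X̄̄ = (83.30 + 83.12 + 84.22 + 83.15 + 82.67 + 83.88 + 83.77) / 7 = 83.4443
s̄ = (1.19 + 1.16 + 1.38 + 1.04 + 0.83 + 0.92 + 1.60) / 7 = 1.1600
LCL = X̄̄ − A₃·s̄ = 83.4443 − 1.628 × 1.1600 = 81.5558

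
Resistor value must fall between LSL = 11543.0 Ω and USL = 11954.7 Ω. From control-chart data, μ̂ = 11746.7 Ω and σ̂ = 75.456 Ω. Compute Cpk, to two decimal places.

Cpu = (USL − μ̂) / (3σ̂) = (11954.7 − 11746.7) / (3 × 75.456) = 0.9189; Cpl = (μ̂ − LSL) / (3σ̂) = (11746.7 − 11543.0) / (3 × 75.456) = 0.8999; Cpk = min(Cpu, Cpl) = 0.8999

0.90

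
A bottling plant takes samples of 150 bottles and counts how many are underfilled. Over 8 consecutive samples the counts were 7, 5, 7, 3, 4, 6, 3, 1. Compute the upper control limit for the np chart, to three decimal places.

p̄ = Σdᵢ / (k·n) = 36 / (8 × 150) = 0.03000
UCL = np̄ + 3·√(np̄(1−p̄)) = 4.5000 + 3 × √(4.5000×0.97000) = 4.5000 + 3 × 2.0893 = 10.7678

10.768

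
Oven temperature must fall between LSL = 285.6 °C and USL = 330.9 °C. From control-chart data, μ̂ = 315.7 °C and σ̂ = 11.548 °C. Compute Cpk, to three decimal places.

Cpu = (USL − μ̂) / (3σ̂) = (330.9 − 315.7) / (3 × 11.548) = 0.4387; Cpl = (μ̂ − LSL) / (3σ̂) = (315.7 − 285.6) / (3 × 11.548) = 0.8688; Cpk = min(Cpu, Cpl) = 0.4387

0.439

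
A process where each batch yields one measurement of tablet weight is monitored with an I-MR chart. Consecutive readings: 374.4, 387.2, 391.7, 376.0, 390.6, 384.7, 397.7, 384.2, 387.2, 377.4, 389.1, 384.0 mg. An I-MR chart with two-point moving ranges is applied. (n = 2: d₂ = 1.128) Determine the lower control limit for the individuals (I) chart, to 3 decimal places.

X̄ = (374.4 + 387.2 + 391.7 + 376.0 + 390.6 + 384.7 + 397.7 + 384.2 + 387.2 + 377.4 + 389.1 + 384.0) / 12 = 385.3500
Moving ranges: 12.8, 4.5, 15.7, 14.6, 5.9, 13.0, 13.5, 3.0, 9.8, 11.7, 5.1; M̄R̄ = 109.6000 / 11 = 9.9636
LCL = X̄ − 3·M̄R̄/d₂ = 385.3500 − 3 × 9.9636 / 1.128 = 358.8510

358.851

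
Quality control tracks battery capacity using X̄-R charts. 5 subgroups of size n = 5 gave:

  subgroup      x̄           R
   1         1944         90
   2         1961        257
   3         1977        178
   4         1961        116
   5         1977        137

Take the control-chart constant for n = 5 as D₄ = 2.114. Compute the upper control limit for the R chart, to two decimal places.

328.94

R̄ = (90 + 257 + 178 + 116 + 137) / 5 = 778.0000 / 5 = 155.6000
UCL_R = D₄·R̄ = 2.114 × 155.6000 = 328.9384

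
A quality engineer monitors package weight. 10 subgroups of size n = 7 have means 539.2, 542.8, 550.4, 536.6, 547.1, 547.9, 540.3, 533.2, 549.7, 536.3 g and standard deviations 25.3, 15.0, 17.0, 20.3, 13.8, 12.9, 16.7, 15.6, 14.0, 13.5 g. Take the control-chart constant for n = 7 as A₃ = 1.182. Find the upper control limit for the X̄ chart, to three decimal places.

561.747

X̄̄ = (539.2 + 542.8 + 550.4 + 536.6 + 547.1 + 547.9 + 540.3 + 533.2 + 549.7 + 536.3) / 10 = 542.3500
s̄ = (25.3 + 15.0 + 17.0 + 20.3 + 13.8 + 12.9 + 16.7 + 15.6 + 14.0 + 13.5) / 10 = 16.4100
UCL = X̄̄ + A₃·s̄ = 542.3500 + 1.182 × 16.4100 = 561.7466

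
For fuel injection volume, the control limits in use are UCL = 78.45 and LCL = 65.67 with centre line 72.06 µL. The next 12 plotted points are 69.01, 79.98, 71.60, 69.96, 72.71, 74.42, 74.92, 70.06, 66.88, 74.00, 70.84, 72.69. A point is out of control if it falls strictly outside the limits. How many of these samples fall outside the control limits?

Compare each point to [65.67, 78.45]: sample 2 = 79.98 > UCL.

1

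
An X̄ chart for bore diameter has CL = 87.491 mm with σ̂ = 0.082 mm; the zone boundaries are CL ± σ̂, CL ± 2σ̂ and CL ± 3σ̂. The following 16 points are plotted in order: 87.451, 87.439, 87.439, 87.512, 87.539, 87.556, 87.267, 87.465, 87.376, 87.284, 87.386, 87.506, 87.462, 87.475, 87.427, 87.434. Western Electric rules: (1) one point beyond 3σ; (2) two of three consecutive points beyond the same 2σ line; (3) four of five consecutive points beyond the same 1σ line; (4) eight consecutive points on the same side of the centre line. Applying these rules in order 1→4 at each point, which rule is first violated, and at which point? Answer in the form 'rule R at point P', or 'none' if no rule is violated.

Zone of each point (C = within 1σ̂, B = 1σ̂–2σ̂, A = 2σ̂–3σ̂, * = beyond 3σ̂; sign = side of CL): 1:-C, 2:-C, 3:-C, 4:+C, 5:+C, 6:+C, 7:-A, 8:-C, 9:-B, 10:-A, 11:-B, 12:+C, 13:-C, 14:-C, 15:-C, 16:-C
Rule 3 (four of five consecutive points beyond the same 1σ limit) is satisfied at point 11.

rule 3 at point 11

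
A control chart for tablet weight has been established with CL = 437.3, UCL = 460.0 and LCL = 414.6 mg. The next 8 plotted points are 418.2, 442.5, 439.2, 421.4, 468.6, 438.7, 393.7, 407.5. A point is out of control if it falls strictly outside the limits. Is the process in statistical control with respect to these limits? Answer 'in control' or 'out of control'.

Compare each point to [414.6, 460.0]: sample 5 = 468.6 > UCL; sample 7 = 393.7 < LCL; sample 8 = 407.5 < LCL.

out of control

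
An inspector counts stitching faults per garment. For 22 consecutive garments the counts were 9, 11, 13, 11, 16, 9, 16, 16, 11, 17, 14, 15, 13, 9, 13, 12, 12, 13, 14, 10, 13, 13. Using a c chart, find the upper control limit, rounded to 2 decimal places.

c̄ = (9 + 11 + 13 + 11 + 16 + 9 + 16 + 16 + 11 + 17 + 14 + 15 + 13 + 9 + 13 + 12 + 12 + 13 + 14 + 10 + 13 + 13) / 22 = 280 / 22 = 12.7273
UCL = c̄ + 3√c̄ = 12.7273 + 3 × √12.7273 = 12.7273 + 3 × 3.5675 = 23.4299

23.43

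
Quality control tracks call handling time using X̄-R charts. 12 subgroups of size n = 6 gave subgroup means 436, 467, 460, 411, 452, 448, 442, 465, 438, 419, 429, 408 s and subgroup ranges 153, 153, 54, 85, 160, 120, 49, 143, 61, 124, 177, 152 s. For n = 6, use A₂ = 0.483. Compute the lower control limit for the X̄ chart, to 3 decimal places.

X̄̄ = (436 + 467 + 460 + 411 + 452 + 448 + 442 + 465 + 438 + 419 + 429 + 408) / 12 = 5275.0000 / 12 = 439.5833
R̄ = (153 + 153 + 54 + 85 + 160 + 120 + 49 + 143 + 61 + 124 + 177 + 152) / 12 = 1431.0000 / 12 = 119.2500
LCL = X̄̄ − A₂·R̄ = 439.5833 − 0.483 × 119.2500 = 381.9856

381.986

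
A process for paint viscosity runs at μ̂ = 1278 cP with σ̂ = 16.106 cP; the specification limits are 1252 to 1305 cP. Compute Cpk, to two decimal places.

Cpu = (USL − μ̂) / (3σ̂) = (1305 − 1278) / (3 × 16.106) = 0.5588; Cpl = (μ̂ − LSL) / (3σ̂) = (1278 − 1252) / (3 × 16.106) = 0.5381; Cpk = min(Cpu, Cpl) = 0.5381

0.54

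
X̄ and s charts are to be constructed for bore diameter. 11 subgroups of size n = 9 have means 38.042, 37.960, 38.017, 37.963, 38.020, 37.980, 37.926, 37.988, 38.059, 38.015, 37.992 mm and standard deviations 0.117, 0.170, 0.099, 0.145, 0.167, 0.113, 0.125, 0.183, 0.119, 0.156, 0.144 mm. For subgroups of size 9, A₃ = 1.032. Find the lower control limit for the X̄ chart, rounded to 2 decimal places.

37.85

X̄̄ = (38.042 + 37.960 + 38.017 + 37.963 + 38.020 + 37.980 + 37.926 + 37.988 + 38.059 + 38.015 + 37.992) / 11 = 37.9965
s̄ = (0.117 + 0.170 + 0.099 + 0.145 + 0.167 + 0.113 + 0.125 + 0.183 + 0.119 + 0.156 + 0.144) / 11 = 0.1398
LCL = X̄̄ − A₃·s̄ = 37.9965 − 1.032 × 0.1398 = 37.8523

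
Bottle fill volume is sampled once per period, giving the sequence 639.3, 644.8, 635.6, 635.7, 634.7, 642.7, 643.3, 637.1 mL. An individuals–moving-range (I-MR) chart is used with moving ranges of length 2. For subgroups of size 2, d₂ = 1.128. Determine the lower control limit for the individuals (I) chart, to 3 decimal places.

627.524

X̄ = (639.3 + 644.8 + 635.6 + 635.7 + 634.7 + 642.7 + 643.3 + 637.1) / 8 = 639.1500
Moving ranges: 5.5, 9.2, 0.1, 1.0, 8.0, 0.6, 6.2; M̄R̄ = 30.6000 / 7 = 4.3714
LCL = X̄ − 3·M̄R̄/d₂ = 639.1500 − 3 × 4.3714 / 1.128 = 627.5239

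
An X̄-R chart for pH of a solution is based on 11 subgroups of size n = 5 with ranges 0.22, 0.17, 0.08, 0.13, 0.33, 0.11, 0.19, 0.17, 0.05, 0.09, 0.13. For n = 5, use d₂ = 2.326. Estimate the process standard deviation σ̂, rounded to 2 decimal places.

0.07

R̄ = (0.22 + 0.17 + 0.08 + 0.13 + 0.33 + 0.11 + 0.19 + 0.17 + 0.05 + 0.09 + 0.13) / 11 = 0.1518
σ̂ = R̄ / d₂ = 0.1518 / 2.326 = 0.0653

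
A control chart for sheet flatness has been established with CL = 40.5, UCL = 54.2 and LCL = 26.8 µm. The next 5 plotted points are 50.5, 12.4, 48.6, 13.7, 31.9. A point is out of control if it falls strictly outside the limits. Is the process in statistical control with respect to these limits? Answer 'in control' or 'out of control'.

out of control

Compare each point to [26.8, 54.2]: sample 2 = 12.4 < LCL; sample 4 = 13.7 < LCL.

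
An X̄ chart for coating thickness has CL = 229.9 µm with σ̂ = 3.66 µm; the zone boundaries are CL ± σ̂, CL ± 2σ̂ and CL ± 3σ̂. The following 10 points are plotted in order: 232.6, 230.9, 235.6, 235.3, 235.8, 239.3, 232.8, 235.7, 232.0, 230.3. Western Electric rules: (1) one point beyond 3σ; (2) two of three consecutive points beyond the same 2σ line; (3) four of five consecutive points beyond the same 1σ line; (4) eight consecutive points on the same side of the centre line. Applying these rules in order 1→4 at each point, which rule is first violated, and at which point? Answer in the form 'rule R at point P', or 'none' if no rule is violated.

Zone of each point (C = within 1σ̂, B = 1σ̂–2σ̂, A = 2σ̂–3σ̂, * = beyond 3σ̂; sign = side of CL): 1:+C, 2:+C, 3:+B, 4:+B, 5:+B, 6:+A, 7:+C, 8:+B, 9:+C, 10:+C
Rule 3 (four of five consecutive points beyond the same 1σ limit) is satisfied at point 6.

rule 3 at point 6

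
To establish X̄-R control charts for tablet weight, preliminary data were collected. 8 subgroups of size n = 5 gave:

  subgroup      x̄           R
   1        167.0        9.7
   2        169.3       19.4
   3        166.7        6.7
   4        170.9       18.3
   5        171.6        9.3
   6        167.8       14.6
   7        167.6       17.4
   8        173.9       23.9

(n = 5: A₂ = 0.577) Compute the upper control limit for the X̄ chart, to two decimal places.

177.95

X̄̄ = (167.0 + 169.3 + 166.7 + 170.9 + 171.6 + 167.8 + 167.6 + 173.9) / 8 = 1354.8000 / 8 = 169.3500
R̄ = (9.7 + 19.4 + 6.7 + 18.3 + 9.3 + 14.6 + 17.4 + 23.9) / 8 = 119.3000 / 8 = 14.9125
UCL = X̄̄ + A₂·R̄ = 169.3500 + 0.577 × 14.9125 = 177.9545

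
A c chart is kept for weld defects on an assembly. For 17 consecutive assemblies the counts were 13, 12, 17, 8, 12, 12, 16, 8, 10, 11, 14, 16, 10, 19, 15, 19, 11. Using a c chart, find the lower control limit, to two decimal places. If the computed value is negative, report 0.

2.25

c̄ = (13 + 12 + 17 + 8 + 12 + 12 + 16 + 8 + 10 + 11 + 14 + 16 + 10 + 19 + 15 + 19 + 11) / 17 = 223 / 17 = 13.1176
LCL = c̄ − 3√c̄ = 13.1176 − 3 × 3.6218 = 2.2522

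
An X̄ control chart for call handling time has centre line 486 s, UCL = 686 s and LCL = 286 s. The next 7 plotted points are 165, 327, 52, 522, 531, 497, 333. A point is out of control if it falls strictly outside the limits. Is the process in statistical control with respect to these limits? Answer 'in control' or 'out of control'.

Compare each point to [286, 686]: sample 1 = 165 < LCL; sample 3 = 52 < LCL.

out of control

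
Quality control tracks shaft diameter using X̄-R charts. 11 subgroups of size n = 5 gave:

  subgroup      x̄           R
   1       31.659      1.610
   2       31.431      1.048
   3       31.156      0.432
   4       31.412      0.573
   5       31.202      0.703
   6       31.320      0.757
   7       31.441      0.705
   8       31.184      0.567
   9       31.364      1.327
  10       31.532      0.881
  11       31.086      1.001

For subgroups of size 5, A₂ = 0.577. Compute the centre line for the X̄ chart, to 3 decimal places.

31.344

X̄̄ = (31.659 + 31.431 + 31.156 + 31.412 + 31.202 + 31.320 + 31.441 + 31.184 + 31.364 + 31.532 + 31.086) / 11 = 344.7870 / 11 = 31.3443
CL = X̄̄ = 31.3443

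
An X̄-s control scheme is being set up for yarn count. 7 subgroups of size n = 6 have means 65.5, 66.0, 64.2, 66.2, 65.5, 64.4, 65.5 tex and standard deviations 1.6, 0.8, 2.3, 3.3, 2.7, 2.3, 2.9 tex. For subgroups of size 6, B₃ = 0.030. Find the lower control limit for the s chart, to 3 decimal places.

s̄ = (1.6 + 0.8 + 2.3 + 3.3 + 2.7 + 2.3 + 2.9) / 7 = 2.2714
LCL_s = B₃·s̄ = 0.030 × 2.2714 = 0.0681

0.068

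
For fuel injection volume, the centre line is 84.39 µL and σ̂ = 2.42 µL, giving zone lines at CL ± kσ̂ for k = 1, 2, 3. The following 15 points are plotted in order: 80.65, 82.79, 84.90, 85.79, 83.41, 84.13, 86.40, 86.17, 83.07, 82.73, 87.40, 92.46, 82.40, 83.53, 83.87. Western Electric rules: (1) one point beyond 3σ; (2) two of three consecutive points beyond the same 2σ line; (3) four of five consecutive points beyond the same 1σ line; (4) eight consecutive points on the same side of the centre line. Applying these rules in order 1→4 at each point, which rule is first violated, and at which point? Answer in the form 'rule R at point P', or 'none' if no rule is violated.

Zone of each point (C = within 1σ̂, B = 1σ̂–2σ̂, A = 2σ̂–3σ̂, * = beyond 3σ̂; sign = side of CL): 1:-B, 2:-C, 3:+C, 4:+C, 5:-C, 6:-C, 7:+C, 8:+C, 9:-C, 10:-C, 11:+B, 12:+*, 13:-C, 14:-C, 15:-C
Rule 1 (one point beyond the 3σ limits) is satisfied at point 12.

rule 1 at point 12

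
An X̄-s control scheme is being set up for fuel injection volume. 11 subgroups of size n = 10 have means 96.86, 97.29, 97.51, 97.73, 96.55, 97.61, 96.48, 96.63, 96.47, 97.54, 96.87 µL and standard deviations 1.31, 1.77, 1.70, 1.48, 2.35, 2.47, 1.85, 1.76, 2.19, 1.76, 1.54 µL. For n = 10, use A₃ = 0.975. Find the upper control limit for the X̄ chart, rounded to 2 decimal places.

X̄̄ = (96.86 + 97.29 + 97.51 + 97.73 + 96.55 + 97.61 + 96.48 + 96.63 + 96.47 + 97.54 + 96.87) / 11 = 97.0491
s̄ = (1.31 + 1.77 + 1.70 + 1.48 + 2.35 + 2.47 + 1.85 + 1.76 + 2.19 + 1.76 + 1.54) / 11 = 1.8345
UCL = X̄̄ + A₃·s̄ = 97.0491 + 0.975 × 1.8345 = 98.8378

98.84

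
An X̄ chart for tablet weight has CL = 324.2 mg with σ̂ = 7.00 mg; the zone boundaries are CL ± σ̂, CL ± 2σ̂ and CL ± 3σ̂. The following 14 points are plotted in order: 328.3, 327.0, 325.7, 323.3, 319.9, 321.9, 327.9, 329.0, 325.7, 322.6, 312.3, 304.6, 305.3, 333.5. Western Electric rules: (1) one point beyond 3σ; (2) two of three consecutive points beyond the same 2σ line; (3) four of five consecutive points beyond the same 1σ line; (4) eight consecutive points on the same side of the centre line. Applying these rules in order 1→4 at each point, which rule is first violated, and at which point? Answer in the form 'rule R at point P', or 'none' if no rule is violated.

rule 2 at point 13

Zone of each point (C = within 1σ̂, B = 1σ̂–2σ̂, A = 2σ̂–3σ̂, * = beyond 3σ̂; sign = side of CL): 1:+C, 2:+C, 3:+C, 4:-C, 5:-C, 6:-C, 7:+C, 8:+C, 9:+C, 10:-C, 11:-B, 12:-A, 13:-A, 14:+B
Rule 2 (two of three consecutive points beyond the same 2σ limit) is satisfied at point 13.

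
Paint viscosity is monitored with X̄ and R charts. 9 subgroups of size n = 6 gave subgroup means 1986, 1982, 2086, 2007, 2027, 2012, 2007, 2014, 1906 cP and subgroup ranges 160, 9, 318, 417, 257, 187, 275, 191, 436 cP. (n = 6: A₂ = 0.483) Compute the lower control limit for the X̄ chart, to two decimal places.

1882.25

X̄̄ = (1986 + 1982 + 2086 + 2007 + 2027 + 2012 + 2007 + 2014 + 1906) / 9 = 18027.0000 / 9 = 2003.0000
R̄ = (160 + 9 + 318 + 417 + 257 + 187 + 275 + 191 + 436) / 9 = 2250.0000 / 9 = 250.0000
LCL = X̄̄ − A₂·R̄ = 2003.0000 − 0.483 × 250.0000 = 1882.2500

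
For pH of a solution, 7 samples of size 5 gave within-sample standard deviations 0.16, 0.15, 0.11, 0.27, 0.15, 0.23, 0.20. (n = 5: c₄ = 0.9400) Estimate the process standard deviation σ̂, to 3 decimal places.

s̄ = (0.16 + 0.15 + 0.11 + 0.27 + 0.15 + 0.23 + 0.20) / 7 = 0.1814
σ̂ = s̄ / c₄ = 0.1814 / 0.9400 = 0.1930

0.193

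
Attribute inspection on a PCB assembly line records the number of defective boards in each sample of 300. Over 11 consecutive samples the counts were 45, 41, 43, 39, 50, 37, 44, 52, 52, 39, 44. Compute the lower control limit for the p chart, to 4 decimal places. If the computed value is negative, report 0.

0.0859

p̄ = Σdᵢ / (k·n) = 486 / (11 × 300) = 0.14727
LCL = p̄ − 3·√(p̄(1−p̄)/n) = 0.14727 − 3 × 0.02046 = 0.08589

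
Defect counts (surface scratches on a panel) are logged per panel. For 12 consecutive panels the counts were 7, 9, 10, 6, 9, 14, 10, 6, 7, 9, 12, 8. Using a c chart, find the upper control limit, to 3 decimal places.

17.875

c̄ = (7 + 9 + 10 + 6 + 9 + 14 + 10 + 6 + 7 + 9 + 12 + 8) / 12 = 107 / 12 = 8.9167
UCL = c̄ + 3√c̄ = 8.9167 + 3 × √8.9167 = 8.9167 + 3 × 2.9861 = 17.8749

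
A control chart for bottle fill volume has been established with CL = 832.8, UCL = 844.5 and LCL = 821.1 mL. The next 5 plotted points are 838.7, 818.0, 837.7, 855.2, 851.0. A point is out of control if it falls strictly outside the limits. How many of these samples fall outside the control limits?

3

Compare each point to [821.1, 844.5]: sample 2 = 818.0 < LCL; sample 4 = 855.2 > UCL; sample 5 = 851.0 > UCL.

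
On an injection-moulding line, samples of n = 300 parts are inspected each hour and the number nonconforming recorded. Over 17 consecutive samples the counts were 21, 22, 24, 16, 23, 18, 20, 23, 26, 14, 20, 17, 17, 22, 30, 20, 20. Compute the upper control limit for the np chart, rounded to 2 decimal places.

p̄ = Σdᵢ / (k·n) = 353 / (17 × 300) = 0.06922
UCL = np̄ + 3·√(np̄(1−p̄)) = 20.7647 + 3 × √(20.7647×0.93078) = 20.7647 + 3 × 4.3963 = 33.9536

33.95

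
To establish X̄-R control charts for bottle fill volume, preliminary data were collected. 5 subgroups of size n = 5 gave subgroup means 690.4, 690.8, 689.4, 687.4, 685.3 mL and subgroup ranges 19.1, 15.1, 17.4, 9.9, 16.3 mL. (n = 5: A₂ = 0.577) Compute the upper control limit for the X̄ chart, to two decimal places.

X̄̄ = (690.4 + 690.8 + 689.4 + 687.4 + 685.3) / 5 = 3443.3000 / 5 = 688.6600
R̄ = (19.1 + 15.1 + 17.4 + 9.9 + 16.3) / 5 = 77.8000 / 5 = 15.5600
UCL = X̄̄ + A₂·R̄ = 688.6600 + 0.577 × 15.5600 = 697.6381

697.64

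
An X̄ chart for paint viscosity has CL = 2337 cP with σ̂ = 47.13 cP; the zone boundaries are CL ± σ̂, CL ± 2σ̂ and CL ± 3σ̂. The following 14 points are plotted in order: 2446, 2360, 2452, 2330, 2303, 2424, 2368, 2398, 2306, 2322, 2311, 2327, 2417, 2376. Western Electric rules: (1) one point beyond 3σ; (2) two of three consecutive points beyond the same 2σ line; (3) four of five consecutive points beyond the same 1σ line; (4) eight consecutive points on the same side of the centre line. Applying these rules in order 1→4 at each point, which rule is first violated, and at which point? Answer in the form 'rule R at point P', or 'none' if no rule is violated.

Zone of each point (C = within 1σ̂, B = 1σ̂–2σ̂, A = 2σ̂–3σ̂, * = beyond 3σ̂; sign = side of CL): 1:+A, 2:+C, 3:+A, 4:-C, 5:-C, 6:+B, 7:+C, 8:+B, 9:-C, 10:-C, 11:-C, 12:-C, 13:+B, 14:+C
Rule 2 (two of three consecutive points beyond the same 2σ limit) is satisfied at point 3.

rule 2 at point 3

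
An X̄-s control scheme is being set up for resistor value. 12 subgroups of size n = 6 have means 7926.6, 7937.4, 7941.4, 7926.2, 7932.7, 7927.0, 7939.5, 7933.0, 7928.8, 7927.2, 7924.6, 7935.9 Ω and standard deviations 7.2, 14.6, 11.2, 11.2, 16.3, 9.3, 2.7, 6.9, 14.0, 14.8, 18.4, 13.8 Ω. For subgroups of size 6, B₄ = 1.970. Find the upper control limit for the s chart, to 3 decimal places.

s̄ = (7.2 + 14.6 + 11.2 + 11.2 + 16.3 + 9.3 + 2.7 + 6.9 + 14.0 + 14.8 + 18.4 + 13.8) / 12 = 11.7000
UCL_s = B₄·s̄ = 1.970 × 11.7000 = 23.0490

23.049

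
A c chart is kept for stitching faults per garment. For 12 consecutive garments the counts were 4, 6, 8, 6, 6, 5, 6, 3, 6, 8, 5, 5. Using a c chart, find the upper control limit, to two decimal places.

12.81

c̄ = (4 + 6 + 8 + 6 + 6 + 5 + 6 + 3 + 6 + 8 + 5 + 5) / 12 = 68 / 12 = 5.6667
UCL = c̄ + 3√c̄ = 5.6667 + 3 × √5.6667 = 5.6667 + 3 × 2.3805 = 12.8081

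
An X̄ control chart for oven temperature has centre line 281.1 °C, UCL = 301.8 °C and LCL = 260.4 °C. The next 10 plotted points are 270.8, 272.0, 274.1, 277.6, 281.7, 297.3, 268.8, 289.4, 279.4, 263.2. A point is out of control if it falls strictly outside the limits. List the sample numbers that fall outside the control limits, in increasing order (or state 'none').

All 10 points lie within [260.4, 301.8].

none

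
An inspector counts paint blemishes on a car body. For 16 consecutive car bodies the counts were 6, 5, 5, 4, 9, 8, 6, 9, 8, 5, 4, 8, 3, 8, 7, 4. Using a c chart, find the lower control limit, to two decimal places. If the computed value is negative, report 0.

0.00

c̄ = (6 + 5 + 5 + 4 + 9 + 8 + 6 + 9 + 8 + 5 + 4 + 8 + 3 + 8 + 7 + 4) / 16 = 99 / 16 = 6.1875
LCL = c̄ − 3√c̄ = 6.1875 − 3 × 2.4875 = -1.2749 → 0 (cannot be negative)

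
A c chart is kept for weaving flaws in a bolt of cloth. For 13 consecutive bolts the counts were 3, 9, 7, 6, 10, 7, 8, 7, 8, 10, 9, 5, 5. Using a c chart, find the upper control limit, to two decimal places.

c̄ = (3 + 9 + 7 + 6 + 10 + 7 + 8 + 7 + 8 + 10 + 9 + 5 + 5) / 13 = 94 / 13 = 7.2308
UCL = c̄ + 3√c̄ = 7.2308 + 3 × √7.2308 = 7.2308 + 3 × 2.6890 = 15.2978

15.30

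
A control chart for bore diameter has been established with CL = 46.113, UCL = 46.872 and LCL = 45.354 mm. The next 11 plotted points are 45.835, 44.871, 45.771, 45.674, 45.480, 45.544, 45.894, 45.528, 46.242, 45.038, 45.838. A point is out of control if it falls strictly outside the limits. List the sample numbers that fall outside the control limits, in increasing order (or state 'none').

2, 10

Compare each point to [45.354, 46.872]: sample 2 = 44.871 < LCL; sample 10 = 45.038 < LCL.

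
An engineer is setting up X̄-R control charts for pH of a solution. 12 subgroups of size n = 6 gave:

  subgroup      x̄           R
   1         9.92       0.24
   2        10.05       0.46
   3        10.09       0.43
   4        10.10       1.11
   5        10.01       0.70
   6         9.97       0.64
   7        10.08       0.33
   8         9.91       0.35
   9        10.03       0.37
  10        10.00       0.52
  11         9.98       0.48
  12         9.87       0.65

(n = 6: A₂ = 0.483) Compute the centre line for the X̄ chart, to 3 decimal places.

X̄̄ = (9.92 + 10.05 + 10.09 + 10.10 + 10.01 + 9.97 + 10.08 + 9.91 + 10.03 + 10.00 + 9.98 + 9.87) / 12 = 120.0100 / 12 = 10.0008
CL = X̄̄ = 10.0008

10.001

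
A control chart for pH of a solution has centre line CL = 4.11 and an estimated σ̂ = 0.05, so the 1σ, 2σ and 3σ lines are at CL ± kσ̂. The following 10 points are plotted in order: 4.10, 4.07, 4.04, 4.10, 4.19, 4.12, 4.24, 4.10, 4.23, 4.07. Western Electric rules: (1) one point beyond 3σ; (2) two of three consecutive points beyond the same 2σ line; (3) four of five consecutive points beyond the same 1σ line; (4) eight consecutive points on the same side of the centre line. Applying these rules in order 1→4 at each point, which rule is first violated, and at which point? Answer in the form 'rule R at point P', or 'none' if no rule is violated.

rule 2 at point 9

Zone of each point (C = within 1σ̂, B = 1σ̂–2σ̂, A = 2σ̂–3σ̂, * = beyond 3σ̂; sign = side of CL): 1:-C, 2:-C, 3:-B, 4:-C, 5:+B, 6:+C, 7:+A, 8:-C, 9:+A, 10:-C
Rule 2 (two of three consecutive points beyond the same 2σ limit) is satisfied at point 9.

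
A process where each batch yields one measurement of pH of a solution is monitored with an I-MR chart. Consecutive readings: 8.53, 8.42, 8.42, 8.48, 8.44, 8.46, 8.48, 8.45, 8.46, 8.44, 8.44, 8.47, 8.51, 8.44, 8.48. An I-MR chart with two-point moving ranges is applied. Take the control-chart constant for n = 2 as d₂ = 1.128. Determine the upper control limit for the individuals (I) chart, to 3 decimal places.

X̄ = (8.53 + 8.42 + 8.42 + 8.48 + 8.44 + 8.46 + 8.48 + 8.45 + 8.46 + 8.44 + 8.44 + 8.47 + 8.51 + 8.44 + 8.48) / 15 = 8.4613
Moving ranges: 0.11, 0.00, 0.06, 0.04, 0.02, 0.02, 0.03, 0.01, 0.02, 0.00, 0.03, 0.04, 0.07, 0.04; M̄R̄ = 0.4900 / 14 = 0.0350
UCL = X̄ + 3·M̄R̄/d₂ = 8.4613 + 3 × 0.0350 / 1.128 = 8.5544

8.554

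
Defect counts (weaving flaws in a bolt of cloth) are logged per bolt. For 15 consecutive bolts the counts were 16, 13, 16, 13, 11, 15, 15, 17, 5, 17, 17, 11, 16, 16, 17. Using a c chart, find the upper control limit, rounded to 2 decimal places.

c̄ = (16 + 13 + 16 + 13 + 11 + 15 + 15 + 17 + 5 + 17 + 17 + 11 + 16 + 16 + 17) / 15 = 215 / 15 = 14.3333
UCL = c̄ + 3√c̄ = 14.3333 + 3 × √14.3333 = 14.3333 + 3 × 3.7859 = 25.6912

25.69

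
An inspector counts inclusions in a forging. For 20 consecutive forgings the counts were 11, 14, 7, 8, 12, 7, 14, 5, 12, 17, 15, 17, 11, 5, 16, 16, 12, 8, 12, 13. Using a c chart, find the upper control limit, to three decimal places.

21.818

c̄ = (11 + 14 + 7 + 8 + 12 + 7 + 14 + 5 + 12 + 17 + 15 + 17 + 11 + 5 + 16 + 16 + 12 + 8 + 12 + 13) / 20 = 232 / 20 = 11.6000
UCL = c̄ + 3√c̄ = 11.6000 + 3 × √11.6000 = 11.6000 + 3 × 3.4059 = 21.8176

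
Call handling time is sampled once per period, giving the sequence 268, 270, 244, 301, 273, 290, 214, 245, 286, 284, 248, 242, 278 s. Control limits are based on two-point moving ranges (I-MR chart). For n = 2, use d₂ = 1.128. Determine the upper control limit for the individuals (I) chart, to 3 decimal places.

344.190

X̄ = (268 + 270 + 244 + 301 + 273 + 290 + 214 + 245 + 286 + 284 + 248 + 242 + 278) / 13 = 264.8462
Moving ranges: 2, 26, 57, 28, 17, 76, 31, 41, 2, 36, 6, 36; M̄R̄ = 358.0000 / 12 = 29.8333
UCL = X̄ + 3·M̄R̄/d₂ = 264.8462 + 3 × 29.8333 / 1.128 = 344.1901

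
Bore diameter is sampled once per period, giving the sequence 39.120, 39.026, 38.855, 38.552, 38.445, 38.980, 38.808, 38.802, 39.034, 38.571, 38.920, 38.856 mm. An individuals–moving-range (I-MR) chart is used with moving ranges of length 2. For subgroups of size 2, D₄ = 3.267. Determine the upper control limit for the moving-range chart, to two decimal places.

Moving ranges: 0.094, 0.171, 0.303, 0.107, 0.535, 0.172, 0.006, 0.232, 0.463, 0.349, 0.064; M̄R̄ = 2.4960 / 11 = 0.2269
UCL_MR = D₄·M̄R̄ = 3.267 × 0.2269 = 0.7413

0.74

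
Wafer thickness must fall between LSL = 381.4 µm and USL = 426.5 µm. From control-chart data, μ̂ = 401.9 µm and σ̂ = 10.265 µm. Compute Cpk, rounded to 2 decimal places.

0.67

Cpu = (USL − μ̂) / (3σ̂) = (426.5 − 401.9) / (3 × 10.265) = 0.7988; Cpl = (μ̂ − LSL) / (3σ̂) = (401.9 − 381.4) / (3 × 10.265) = 0.6657; Cpk = min(Cpu, Cpl) = 0.6657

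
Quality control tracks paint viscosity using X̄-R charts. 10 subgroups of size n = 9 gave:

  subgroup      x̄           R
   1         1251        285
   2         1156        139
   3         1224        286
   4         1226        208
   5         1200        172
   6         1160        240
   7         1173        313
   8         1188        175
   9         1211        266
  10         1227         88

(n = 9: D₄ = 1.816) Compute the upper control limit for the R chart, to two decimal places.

R̄ = (285 + 139 + 286 + 208 + 172 + 240 + 313 + 175 + 266 + 88) / 10 = 2172.0000 / 10 = 217.2000
UCL_R = D₄·R̄ = 1.816 × 217.2000 = 394.4352

394.44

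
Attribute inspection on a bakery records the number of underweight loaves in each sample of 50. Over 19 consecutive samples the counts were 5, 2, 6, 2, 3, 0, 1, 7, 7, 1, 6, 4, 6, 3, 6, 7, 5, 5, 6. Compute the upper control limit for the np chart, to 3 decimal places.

p̄ = Σdᵢ / (k·n) = 82 / (19 × 50) = 0.08632
UCL = np̄ + 3·√(np̄(1−p̄)) = 4.3158 + 3 × √(4.3158×0.91368) = 4.3158 + 3 × 1.9858 = 10.2731

10.273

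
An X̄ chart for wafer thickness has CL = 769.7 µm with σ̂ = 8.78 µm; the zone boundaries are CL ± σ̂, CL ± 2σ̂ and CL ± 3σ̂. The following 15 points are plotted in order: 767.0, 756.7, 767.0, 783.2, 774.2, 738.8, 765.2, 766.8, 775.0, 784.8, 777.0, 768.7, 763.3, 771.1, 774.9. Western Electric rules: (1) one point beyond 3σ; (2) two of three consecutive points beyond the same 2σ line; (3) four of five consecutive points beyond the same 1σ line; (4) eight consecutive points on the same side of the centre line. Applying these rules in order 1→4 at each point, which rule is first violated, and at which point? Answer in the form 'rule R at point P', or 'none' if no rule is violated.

rule 1 at point 6

Zone of each point (C = within 1σ̂, B = 1σ̂–2σ̂, A = 2σ̂–3σ̂, * = beyond 3σ̂; sign = side of CL): 1:-C, 2:-B, 3:-C, 4:+B, 5:+C, 6:-*, 7:-C, 8:-C, 9:+C, 10:+B, 11:+C, 12:-C, 13:-C, 14:+C, 15:+C
Rule 1 (one point beyond the 3σ limits) is satisfied at point 6.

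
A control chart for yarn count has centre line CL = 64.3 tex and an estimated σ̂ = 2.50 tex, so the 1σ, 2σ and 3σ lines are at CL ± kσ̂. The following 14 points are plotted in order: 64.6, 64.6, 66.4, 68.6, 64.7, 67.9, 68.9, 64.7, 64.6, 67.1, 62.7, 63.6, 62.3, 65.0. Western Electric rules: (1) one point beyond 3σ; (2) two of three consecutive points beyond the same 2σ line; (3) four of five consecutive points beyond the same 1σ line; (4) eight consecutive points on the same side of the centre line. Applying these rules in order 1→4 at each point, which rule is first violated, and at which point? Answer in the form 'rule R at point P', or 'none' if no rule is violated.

Zone of each point (C = within 1σ̂, B = 1σ̂–2σ̂, A = 2σ̂–3σ̂, * = beyond 3σ̂; sign = side of CL): 1:+C, 2:+C, 3:+C, 4:+B, 5:+C, 6:+B, 7:+B, 8:+C, 9:+C, 10:+B, 11:-C, 12:-C, 13:-C, 14:+C
Rule 4 (eight consecutive points on the same side of the centre line) is satisfied at point 8.

rule 4 at point 8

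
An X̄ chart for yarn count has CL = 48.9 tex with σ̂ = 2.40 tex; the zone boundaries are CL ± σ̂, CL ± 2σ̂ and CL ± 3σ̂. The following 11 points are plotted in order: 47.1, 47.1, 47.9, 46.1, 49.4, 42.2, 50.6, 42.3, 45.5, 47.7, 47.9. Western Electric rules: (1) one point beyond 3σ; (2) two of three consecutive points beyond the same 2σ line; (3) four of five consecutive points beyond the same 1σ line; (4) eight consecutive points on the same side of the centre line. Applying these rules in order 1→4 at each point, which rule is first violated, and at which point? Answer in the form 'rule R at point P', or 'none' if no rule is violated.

Zone of each point (C = within 1σ̂, B = 1σ̂–2σ̂, A = 2σ̂–3σ̂, * = beyond 3σ̂; sign = side of CL): 1:-C, 2:-C, 3:-C, 4:-B, 5:+C, 6:-A, 7:+C, 8:-A, 9:-B, 10:-C, 11:-C
Rule 2 (two of three consecutive points beyond the same 2σ limit) is satisfied at point 8.

rule 2 at point 8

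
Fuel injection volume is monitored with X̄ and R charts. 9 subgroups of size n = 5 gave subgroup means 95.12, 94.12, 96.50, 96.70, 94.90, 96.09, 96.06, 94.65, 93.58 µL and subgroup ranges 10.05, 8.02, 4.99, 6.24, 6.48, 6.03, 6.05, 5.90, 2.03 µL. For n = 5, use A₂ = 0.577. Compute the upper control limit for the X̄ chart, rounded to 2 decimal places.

98.88

X̄̄ = (95.12 + 94.12 + 96.50 + 96.70 + 94.90 + 96.09 + 96.06 + 94.65 + 93.58) / 9 = 857.7200 / 9 = 95.3022
R̄ = (10.05 + 8.02 + 4.99 + 6.24 + 6.48 + 6.03 + 6.05 + 5.90 + 2.03) / 9 = 55.7900 / 9 = 6.1989
UCL = X̄̄ + A₂·R̄ = 95.3022 + 0.577 × 6.1989 = 98.8790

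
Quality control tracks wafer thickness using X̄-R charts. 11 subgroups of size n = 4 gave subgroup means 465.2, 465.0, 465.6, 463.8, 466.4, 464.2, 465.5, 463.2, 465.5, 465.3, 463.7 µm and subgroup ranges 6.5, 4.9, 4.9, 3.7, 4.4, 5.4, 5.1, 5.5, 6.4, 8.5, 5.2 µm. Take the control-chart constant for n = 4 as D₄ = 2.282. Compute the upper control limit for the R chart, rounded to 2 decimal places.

12.55

R̄ = (6.5 + 4.9 + 4.9 + 3.7 + 4.4 + 5.4 + 5.1 + 5.5 + 6.4 + 8.5 + 5.2) / 11 = 60.5000 / 11 = 5.5000
UCL_R = D₄·R̄ = 2.282 × 5.5000 = 12.5510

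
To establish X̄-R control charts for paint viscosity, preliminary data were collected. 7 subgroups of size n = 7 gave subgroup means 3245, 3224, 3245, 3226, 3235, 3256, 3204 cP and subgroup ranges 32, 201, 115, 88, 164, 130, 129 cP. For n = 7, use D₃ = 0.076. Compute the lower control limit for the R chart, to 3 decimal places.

9.326

R̄ = (32 + 201 + 115 + 88 + 164 + 130 + 129) / 7 = 859.0000 / 7 = 122.7143
LCL_R = D₃·R̄ = 0.076 × 122.7143 = 9.3263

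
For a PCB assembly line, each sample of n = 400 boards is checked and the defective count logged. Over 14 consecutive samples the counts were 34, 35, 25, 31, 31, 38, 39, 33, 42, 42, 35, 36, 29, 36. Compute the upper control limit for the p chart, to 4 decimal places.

0.1290

p̄ = Σdᵢ / (k·n) = 486 / (14 × 400) = 0.08679
UCL = p̄ + 3·√(p̄(1−p̄)/n) = 0.08679 + 3 × √(0.08679×0.91321/400) = 0.08679 + 3 × 0.01408 = 0.12901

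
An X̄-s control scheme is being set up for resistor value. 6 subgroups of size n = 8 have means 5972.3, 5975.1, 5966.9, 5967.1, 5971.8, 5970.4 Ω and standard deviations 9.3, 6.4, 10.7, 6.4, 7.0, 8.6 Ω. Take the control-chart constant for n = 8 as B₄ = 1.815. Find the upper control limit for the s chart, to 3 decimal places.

s̄ = (9.3 + 6.4 + 10.7 + 6.4 + 7.0 + 8.6) / 6 = 8.0667
UCL_s = B₄·s̄ = 1.815 × 8.0667 = 14.6410

14.641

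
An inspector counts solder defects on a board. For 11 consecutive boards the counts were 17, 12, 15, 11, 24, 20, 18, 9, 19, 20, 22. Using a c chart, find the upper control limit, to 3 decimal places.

29.369

c̄ = (17 + 12 + 15 + 11 + 24 + 20 + 18 + 9 + 19 + 20 + 22) / 11 = 187 / 11 = 17.0000
UCL = c̄ + 3√c̄ = 17.0000 + 3 × √17.0000 = 17.0000 + 3 × 4.1231 = 29.3693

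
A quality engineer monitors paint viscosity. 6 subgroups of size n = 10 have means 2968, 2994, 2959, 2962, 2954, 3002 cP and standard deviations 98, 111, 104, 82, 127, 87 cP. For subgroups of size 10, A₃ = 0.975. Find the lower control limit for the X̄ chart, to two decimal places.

X̄̄ = (2968 + 2994 + 2959 + 2962 + 2954 + 3002) / 6 = 2973.1667
s̄ = (98 + 111 + 104 + 82 + 127 + 87) / 6 = 101.5000
LCL = X̄̄ − A₃·s̄ = 2973.1667 − 0.975 × 101.5000 = 2874.2042

2874.20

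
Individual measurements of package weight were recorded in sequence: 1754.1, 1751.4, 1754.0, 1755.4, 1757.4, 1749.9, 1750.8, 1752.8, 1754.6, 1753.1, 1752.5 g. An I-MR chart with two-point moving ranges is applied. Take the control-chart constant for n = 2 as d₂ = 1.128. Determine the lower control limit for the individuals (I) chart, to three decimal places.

1747.156

X̄ = (1754.1 + 1751.4 + 1754.0 + 1755.4 + 1757.4 + 1749.9 + 1750.8 + 1752.8 + 1754.6 + 1753.1 + 1752.5) / 11 = 1753.2727
Moving ranges: 2.7, 2.6, 1.4, 2.0, 7.5, 0.9, 2.0, 1.8, 1.5, 0.6; M̄R̄ = 23.0000 / 10 = 2.3000
LCL = X̄ − 3·M̄R̄/d₂ = 1753.2727 − 3 × 2.3000 / 1.128 = 1747.1557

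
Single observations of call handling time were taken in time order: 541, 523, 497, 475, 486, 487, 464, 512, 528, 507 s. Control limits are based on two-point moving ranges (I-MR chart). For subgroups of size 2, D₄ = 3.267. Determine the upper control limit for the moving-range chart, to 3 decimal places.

Moving ranges: 18, 26, 22, 11, 1, 23, 48, 16, 21; M̄R̄ = 186.0000 / 9 = 20.6667
UCL_MR = D₄·M̄R̄ = 3.267 × 20.6667 = 67.5180

67.518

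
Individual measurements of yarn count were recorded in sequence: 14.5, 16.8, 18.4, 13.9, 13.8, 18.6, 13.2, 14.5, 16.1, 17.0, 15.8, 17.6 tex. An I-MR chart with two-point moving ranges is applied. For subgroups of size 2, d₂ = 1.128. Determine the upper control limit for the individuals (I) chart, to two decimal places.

X̄ = (14.5 + 16.8 + 18.4 + 13.9 + 13.8 + 18.6 + 13.2 + 14.5 + 16.1 + 17.0 + 15.8 + 17.6) / 12 = 15.8500
Moving ranges: 2.3, 1.6, 4.5, 0.1, 4.8, 5.4, 1.3, 1.6, 0.9, 1.2, 1.8; M̄R̄ = 25.5000 / 11 = 2.3182
UCL = X̄ + 3·M̄R̄/d₂ = 15.8500 + 3 × 2.3182 / 1.128 = 22.0154

22.02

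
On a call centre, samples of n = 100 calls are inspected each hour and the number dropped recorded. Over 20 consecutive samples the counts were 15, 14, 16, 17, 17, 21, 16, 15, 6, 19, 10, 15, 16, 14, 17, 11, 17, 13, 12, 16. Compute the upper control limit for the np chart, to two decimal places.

p̄ = Σdᵢ / (k·n) = 297 / (20 × 100) = 0.14850
UCL = np̄ + 3·√(np̄(1−p̄)) = 14.8500 + 3 × √(14.8500×0.85150) = 14.8500 + 3 × 3.5559 = 25.5178

25.52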